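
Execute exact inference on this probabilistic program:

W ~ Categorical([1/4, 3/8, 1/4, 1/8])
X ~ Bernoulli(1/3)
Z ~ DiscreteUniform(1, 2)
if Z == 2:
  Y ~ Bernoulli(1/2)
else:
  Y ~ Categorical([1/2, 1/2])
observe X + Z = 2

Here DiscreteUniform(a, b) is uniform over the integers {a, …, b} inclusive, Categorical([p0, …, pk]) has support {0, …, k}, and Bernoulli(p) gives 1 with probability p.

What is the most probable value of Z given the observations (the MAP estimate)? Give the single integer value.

argmax_v P(Z = v | obs) = 2

Enumerate traces; 16 have nonzero weight after conditioning:
  (W=0, X=0, Z=2, Y=0) weight 1/24
  (W=0, X=0, Z=2, Y=1) weight 1/24
  (W=0, X=1, Z=1, Y=0) weight 1/48
  (W=0, X=1, Z=1, Y=1) weight 1/48
  (W=1, X=0, Z=2, Y=0) weight 1/16
  (W=1, X=0, Z=2, Y=1) weight 1/16
  (W=1, X=1, Z=1, Y=0) weight 1/32
  (W=1, X=1, Z=1, Y=1) weight 1/32
  … 8 more
Group by Z:
  weight(Z=1) = 1/6
  weight(Z=2) = 1/3
Total weight = 1/6 + 1/3 = 1/2
P(Z=1 | obs) = 1/6 / 1/2 = 1/3
P(Z=2 | obs) = 1/3 / 1/2 = 2/3
argmax = 2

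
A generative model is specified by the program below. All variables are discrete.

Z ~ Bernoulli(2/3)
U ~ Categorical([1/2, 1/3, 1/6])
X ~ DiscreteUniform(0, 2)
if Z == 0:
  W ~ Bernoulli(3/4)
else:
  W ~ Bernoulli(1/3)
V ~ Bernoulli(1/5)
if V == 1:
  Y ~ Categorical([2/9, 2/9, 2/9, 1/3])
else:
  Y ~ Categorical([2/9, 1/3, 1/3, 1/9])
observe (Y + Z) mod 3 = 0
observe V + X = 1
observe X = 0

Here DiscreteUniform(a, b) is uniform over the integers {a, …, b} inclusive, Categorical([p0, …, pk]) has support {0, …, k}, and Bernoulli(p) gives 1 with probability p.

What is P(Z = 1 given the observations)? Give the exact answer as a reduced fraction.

P(Z = 1 | obs) = 4/9

Enumerate traces; 18 have nonzero weight after conditioning:
  (Z=0, U=0, X=0, W=0, V=1, Y=0) weight 1/1620
  (Z=0, U=0, X=0, W=0, V=1, Y=3) weight 1/1080
  (Z=0, U=0, X=0, W=1, V=1, Y=0) weight 1/540
  (Z=0, U=0, X=0, W=1, V=1, Y=3) weight 1/360
  (Z=0, U=1, X=0, W=0, V=1, Y=0) weight 1/2430
  (Z=0, U=1, X=0, W=0, V=1, Y=3) weight 1/1620
  (Z=0, U=1, X=0, W=1, V=1, Y=0) weight 1/810
  (Z=0, U=1, X=0, W=1, V=1, Y=3) weight 1/540
  (Z=1, U=0, X=0, W=0, V=1, Y=2) weight 4/1215
  … 9 more
Group by Z:
  weight(Z=0) = 1/81
  weight(Z=1) = 4/405
Total weight = 1/81 + 4/405 = 1/45
P(Z=0 | obs) = 1/81 / 1/45 = 5/9
P(Z=1 | obs) = 4/405 / 1/45 = 4/9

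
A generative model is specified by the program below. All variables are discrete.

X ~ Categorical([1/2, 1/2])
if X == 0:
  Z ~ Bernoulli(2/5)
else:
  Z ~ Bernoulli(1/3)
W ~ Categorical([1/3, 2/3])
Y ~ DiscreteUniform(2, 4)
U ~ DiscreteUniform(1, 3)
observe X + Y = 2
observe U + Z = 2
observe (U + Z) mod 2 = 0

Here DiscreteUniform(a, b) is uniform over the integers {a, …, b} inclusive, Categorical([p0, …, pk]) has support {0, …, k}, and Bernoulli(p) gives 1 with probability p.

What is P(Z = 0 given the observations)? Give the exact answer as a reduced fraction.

P(Z = 0 | obs) = 3/5

Enumerate traces; 4 have nonzero weight after conditioning:
  (X=0, Z=0, W=0, Y=2, U=2) weight 1/90
  (X=0, Z=0, W=1, Y=2, U=2) weight 1/45
  (X=0, Z=1, W=0, Y=2, U=1) weight 1/135
  (X=0, Z=1, W=1, Y=2, U=1) weight 2/135
Group by Z:
  weight(Z=0) = 1/30
  weight(Z=1) = 1/45
Total weight = 1/30 + 1/45 = 1/18
P(Z=0 | obs) = 1/30 / 1/18 = 3/5
P(Z=1 | obs) = 1/45 / 1/18 = 2/5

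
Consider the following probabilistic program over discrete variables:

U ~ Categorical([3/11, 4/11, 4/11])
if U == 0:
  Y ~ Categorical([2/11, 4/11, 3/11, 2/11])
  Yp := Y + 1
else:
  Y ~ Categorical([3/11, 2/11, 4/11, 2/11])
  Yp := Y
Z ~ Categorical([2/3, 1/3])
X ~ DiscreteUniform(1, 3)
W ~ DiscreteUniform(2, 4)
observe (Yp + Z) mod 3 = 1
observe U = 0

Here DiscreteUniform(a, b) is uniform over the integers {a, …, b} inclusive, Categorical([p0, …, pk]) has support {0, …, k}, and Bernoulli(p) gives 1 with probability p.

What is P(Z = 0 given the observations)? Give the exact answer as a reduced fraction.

P(Z = 0 | obs) = 8/11

Enumerate traces; 27 have nonzero weight after conditioning:
  (U=0, Y=0, Z=0, X=1, W=2) weight 4/1089
  (U=0, Y=0, Z=0, X=1, W=3) weight 4/1089
  (U=0, Y=0, Z=0, X=1, W=4) weight 4/1089
  (U=0, Y=0, Z=0, X=2, W=2) weight 4/1089
  (U=0, Y=0, Z=0, X=2, W=3) weight 4/1089
  (U=0, Y=0, Z=0, X=2, W=4) weight 4/1089
  (U=0, Y=0, Z=0, X=3, W=2) weight 4/1089
  (U=0, Y=0, Z=0, X=3, W=3) weight 4/1089
  (U=0, Y=2, Z=1, X=1, W=2) weight 1/363
  … 18 more
Group by Z:
  weight(Z=0) = 8/121
  weight(Z=1) = 3/121
Total weight = 8/121 + 3/121 = 1/11
P(Z=0 | obs) = 8/121 / 1/11 = 8/11
P(Z=1 | obs) = 3/121 / 1/11 = 3/11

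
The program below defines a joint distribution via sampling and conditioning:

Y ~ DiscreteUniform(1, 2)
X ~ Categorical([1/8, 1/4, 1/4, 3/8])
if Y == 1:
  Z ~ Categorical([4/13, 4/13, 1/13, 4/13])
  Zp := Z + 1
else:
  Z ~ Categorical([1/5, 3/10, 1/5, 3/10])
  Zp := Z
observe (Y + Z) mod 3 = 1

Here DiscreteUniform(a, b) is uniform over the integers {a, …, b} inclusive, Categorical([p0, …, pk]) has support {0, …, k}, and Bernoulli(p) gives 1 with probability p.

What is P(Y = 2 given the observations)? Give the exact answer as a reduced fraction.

Enumerate traces; 12 have nonzero weight after conditioning:
  (Y=1, X=0, Z=0) weight 1/52
  (Y=1, X=0, Z=3) weight 1/52
  (Y=1, X=1, Z=0) weight 1/26
  (Y=1, X=1, Z=3) weight 1/26
  (Y=1, X=2, Z=0) weight 1/26
  (Y=1, X=2, Z=3) weight 1/26
  (Y=1, X=3, Z=0) weight 3/52
  (Y=1, X=3, Z=3) weight 3/52
  (Y=2, X=0, Z=2) weight 1/80
  … 3 more
Group by Y:
  weight(Y=1) = 4/13
  weight(Y=2) = 1/10
Total weight = 4/13 + 1/10 = 53/130
P(Y=1 | obs) = 4/13 / 53/130 = 40/53
P(Y=2 | obs) = 1/10 / 53/130 = 13/53

P(Y = 2 | obs) = 13/53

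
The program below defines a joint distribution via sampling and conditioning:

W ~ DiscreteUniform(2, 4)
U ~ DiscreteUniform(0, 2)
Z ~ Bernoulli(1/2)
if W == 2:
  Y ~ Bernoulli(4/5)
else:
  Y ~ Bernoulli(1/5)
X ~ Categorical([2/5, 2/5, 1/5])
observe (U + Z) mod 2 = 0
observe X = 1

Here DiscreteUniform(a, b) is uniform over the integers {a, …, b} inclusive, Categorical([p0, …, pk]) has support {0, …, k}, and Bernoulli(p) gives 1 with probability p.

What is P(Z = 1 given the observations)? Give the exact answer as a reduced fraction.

Enumerate traces; 18 have nonzero weight after conditioning:
  (W=2, U=0, Z=0, Y=0, X=1) weight 1/225
  (W=2, U=0, Z=0, Y=1, X=1) weight 4/225
  (W=2, U=1, Z=1, Y=0, X=1) weight 1/225
  (W=2, U=1, Z=1, Y=1, X=1) weight 4/225
  (W=2, U=2, Z=0, Y=0, X=1) weight 1/225
  (W=2, U=2, Z=0, Y=1, X=1) weight 4/225
  (W=3, U=0, Z=0, Y=0, X=1) weight 4/225
  (W=3, U=0, Z=0, Y=1, X=1) weight 1/225
  … 10 more
Group by Z:
  weight(Z=0) = 2/15
  weight(Z=1) = 1/15
Total weight = 2/15 + 1/15 = 1/5
P(Z=0 | obs) = 2/15 / 1/5 = 2/3
P(Z=1 | obs) = 1/15 / 1/5 = 1/3

P(Z = 1 | obs) = 1/3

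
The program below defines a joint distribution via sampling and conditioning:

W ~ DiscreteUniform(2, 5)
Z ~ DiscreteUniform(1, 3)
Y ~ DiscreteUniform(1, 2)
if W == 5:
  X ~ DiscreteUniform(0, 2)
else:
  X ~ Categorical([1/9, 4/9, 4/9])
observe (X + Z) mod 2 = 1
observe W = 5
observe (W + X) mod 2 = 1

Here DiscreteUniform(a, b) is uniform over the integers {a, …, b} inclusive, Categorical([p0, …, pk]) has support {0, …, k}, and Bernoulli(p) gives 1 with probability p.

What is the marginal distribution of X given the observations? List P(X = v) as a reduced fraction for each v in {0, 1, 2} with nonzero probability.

Enumerate traces; 8 have nonzero weight after conditioning:
  (W=5, Z=1, Y=1, X=0) weight 1/72
  (W=5, Z=1, Y=1, X=2) weight 1/72
  (W=5, Z=1, Y=2, X=0) weight 1/72
  (W=5, Z=1, Y=2, X=2) weight 1/72
  (W=5, Z=3, Y=1, X=0) weight 1/72
  (W=5, Z=3, Y=1, X=2) weight 1/72
  (W=5, Z=3, Y=2, X=0) weight 1/72
  (W=5, Z=3, Y=2, X=2) weight 1/72
Group by X:
  weight(X=0) = 1/18
  weight(X=2) = 1/18
Total weight = 1/18 + 1/18 = 1/9
P(X=0 | obs) = 1/18 / 1/9 = 1/2
P(X=2 | obs) = 1/18 / 1/9 = 1/2

P(X=0) = 1/2, P(X=2) = 1/2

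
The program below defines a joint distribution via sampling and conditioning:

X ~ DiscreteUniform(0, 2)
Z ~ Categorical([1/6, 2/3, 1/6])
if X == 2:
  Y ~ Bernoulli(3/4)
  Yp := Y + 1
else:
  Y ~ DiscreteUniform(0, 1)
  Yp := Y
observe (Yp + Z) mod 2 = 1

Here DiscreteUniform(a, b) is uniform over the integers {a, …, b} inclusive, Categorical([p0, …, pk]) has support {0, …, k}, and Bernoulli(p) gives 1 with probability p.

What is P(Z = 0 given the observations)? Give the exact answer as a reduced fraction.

Enumerate traces; 9 have nonzero weight after conditioning:
  (X=0, Z=0, Y=1) weight 1/36
  (X=0, Z=1, Y=0) weight 1/9
  (X=0, Z=2, Y=1) weight 1/36
  (X=1, Z=0, Y=1) weight 1/36
  (X=1, Z=1, Y=0) weight 1/9
  (X=1, Z=2, Y=1) weight 1/36
  (X=2, Z=0, Y=0) weight 1/72
  (X=2, Z=1, Y=1) weight 1/6
  … 1 more
Group by Z:
  weight(Z=0) = 5/72
  weight(Z=1) = 7/18
  weight(Z=2) = 5/72
Total weight = 5/72 + 7/18 + 5/72 = 19/36
P(Z=0 | obs) = 5/72 / 19/36 = 5/38
P(Z=1 | obs) = 7/18 / 19/36 = 14/19
P(Z=2 | obs) = 5/72 / 19/36 = 5/38

P(Z = 0 | obs) = 5/38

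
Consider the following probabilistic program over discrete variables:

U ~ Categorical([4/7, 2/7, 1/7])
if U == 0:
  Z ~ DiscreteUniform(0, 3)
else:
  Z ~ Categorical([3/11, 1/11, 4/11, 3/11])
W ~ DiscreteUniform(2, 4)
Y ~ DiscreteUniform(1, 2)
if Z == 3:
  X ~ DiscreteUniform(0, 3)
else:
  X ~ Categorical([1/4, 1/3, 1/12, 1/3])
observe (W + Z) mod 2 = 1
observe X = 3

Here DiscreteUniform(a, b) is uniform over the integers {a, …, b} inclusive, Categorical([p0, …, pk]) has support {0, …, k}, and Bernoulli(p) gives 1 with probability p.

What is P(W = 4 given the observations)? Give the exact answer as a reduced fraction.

Enumerate traces; 36 have nonzero weight after conditioning:
  (U=0, Z=0, W=3, Y=1, X=3) weight 1/126
  (U=0, Z=0, W=3, Y=2, X=3) weight 1/126
  (U=0, Z=1, W=2, Y=1, X=3) weight 1/126
  (U=0, Z=1, W=2, Y=2, X=3) weight 1/126
  (U=0, Z=1, W=4, Y=1, X=3) weight 1/126
  (U=0, Z=1, W=4, Y=2, X=3) weight 1/126
  (U=0, Z=2, W=3, Y=1, X=3) weight 1/126
  (U=0, Z=2, W=3, Y=2, X=3) weight 1/126
  … 28 more
Group by W:
  weight(W=2) = 29/693
  weight(W=3) = 43/693
  weight(W=4) = 29/693
Total weight = 29/693 + 43/693 + 29/693 = 101/693
P(W=2 | obs) = 29/693 / 101/693 = 29/101
P(W=3 | obs) = 43/693 / 101/693 = 43/101
P(W=4 | obs) = 29/693 / 101/693 = 29/101

P(W = 4 | obs) = 29/101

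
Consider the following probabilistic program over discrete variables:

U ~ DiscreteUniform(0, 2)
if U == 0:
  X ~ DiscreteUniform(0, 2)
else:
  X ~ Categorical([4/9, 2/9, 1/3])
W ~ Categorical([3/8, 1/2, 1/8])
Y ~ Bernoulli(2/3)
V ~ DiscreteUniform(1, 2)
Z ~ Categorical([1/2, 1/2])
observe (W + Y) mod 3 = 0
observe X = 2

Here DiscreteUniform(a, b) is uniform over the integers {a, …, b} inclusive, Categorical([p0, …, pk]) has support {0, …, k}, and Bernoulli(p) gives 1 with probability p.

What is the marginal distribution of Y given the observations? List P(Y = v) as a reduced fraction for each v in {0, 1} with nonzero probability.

Enumerate traces; 24 have nonzero weight after conditioning:
  (U=0, X=2, W=0, Y=0, V=1, Z=0) weight 1/288
  (U=0, X=2, W=0, Y=0, V=1, Z=1) weight 1/288
  (U=0, X=2, W=0, Y=0, V=2, Z=0) weight 1/288
  (U=0, X=2, W=0, Y=0, V=2, Z=1) weight 1/288
  (U=0, X=2, W=2, Y=1, V=1, Z=0) weight 1/432
  (U=0, X=2, W=2, Y=1, V=1, Z=1) weight 1/432
  (U=0, X=2, W=2, Y=1, V=2, Z=0) weight 1/432
  (U=0, X=2, W=2, Y=1, V=2, Z=1) weight 1/432
  … 16 more
Group by Y:
  weight(Y=0) = 1/24
  weight(Y=1) = 1/36
Total weight = 1/24 + 1/36 = 5/72
P(Y=0 | obs) = 1/24 / 5/72 = 3/5
P(Y=1 | obs) = 1/36 / 5/72 = 2/5

P(Y=0) = 3/5, P(Y=1) = 2/5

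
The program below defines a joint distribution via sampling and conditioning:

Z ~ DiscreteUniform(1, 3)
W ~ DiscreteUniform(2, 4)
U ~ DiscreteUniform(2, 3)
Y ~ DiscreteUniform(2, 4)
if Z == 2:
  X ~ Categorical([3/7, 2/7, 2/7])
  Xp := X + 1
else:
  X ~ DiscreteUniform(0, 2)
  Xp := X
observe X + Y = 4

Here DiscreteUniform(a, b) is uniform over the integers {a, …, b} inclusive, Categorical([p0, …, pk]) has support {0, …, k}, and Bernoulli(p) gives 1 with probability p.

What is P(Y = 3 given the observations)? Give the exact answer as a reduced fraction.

Enumerate traces; 54 have nonzero weight after conditioning:
  (Z=1, W=2, U=2, Y=2, X=2) weight 1/162
  (Z=1, W=2, U=2, Y=3, X=1) weight 1/162
  (Z=1, W=2, U=2, Y=4, X=0) weight 1/162
  (Z=1, W=2, U=3, Y=2, X=2) weight 1/162
  (Z=1, W=2, U=3, Y=3, X=1) weight 1/162
  (Z=1, W=2, U=3, Y=4, X=0) weight 1/162
  (Z=1, W=3, U=2, Y=2, X=2) weight 1/162
  (Z=1, W=3, U=2, Y=3, X=1) weight 1/162
  … 46 more
Group by Y:
  weight(Y=2) = 20/189
  weight(Y=3) = 20/189
  weight(Y=4) = 23/189
Total weight = 20/189 + 20/189 + 23/189 = 1/3
P(Y=2 | obs) = 20/189 / 1/3 = 20/63
P(Y=3 | obs) = 20/189 / 1/3 = 20/63
P(Y=4 | obs) = 23/189 / 1/3 = 23/63

P(Y = 3 | obs) = 20/63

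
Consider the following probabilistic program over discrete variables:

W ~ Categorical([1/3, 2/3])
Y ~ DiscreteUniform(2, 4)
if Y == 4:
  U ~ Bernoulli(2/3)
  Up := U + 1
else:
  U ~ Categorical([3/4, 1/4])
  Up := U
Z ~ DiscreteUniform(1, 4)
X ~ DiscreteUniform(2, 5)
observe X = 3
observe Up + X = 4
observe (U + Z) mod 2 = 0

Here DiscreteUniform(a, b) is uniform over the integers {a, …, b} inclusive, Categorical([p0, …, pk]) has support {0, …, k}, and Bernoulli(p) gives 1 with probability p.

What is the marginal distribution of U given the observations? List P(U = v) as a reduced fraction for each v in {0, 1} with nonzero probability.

P(U=0) = 2/5, P(U=1) = 3/5

Enumerate traces; 12 have nonzero weight after conditioning:
  (W=0, Y=2, U=1, Z=1, X=3) weight 1/576
  (W=0, Y=2, U=1, Z=3, X=3) weight 1/576
  (W=0, Y=3, U=1, Z=1, X=3) weight 1/576
  (W=0, Y=3, U=1, Z=3, X=3) weight 1/576
  (W=0, Y=4, U=0, Z=2, X=3) weight 1/432
  (W=0, Y=4, U=0, Z=4, X=3) weight 1/432
  (W=1, Y=2, U=1, Z=1, X=3) weight 1/288
  (W=1, Y=2, U=1, Z=3, X=3) weight 1/288
  … 4 more
Group by U:
  weight(U=0) = 1/72
  weight(U=1) = 1/48
Total weight = 1/72 + 1/48 = 5/144
P(U=0 | obs) = 1/72 / 5/144 = 2/5
P(U=1 | obs) = 1/48 / 5/144 = 3/5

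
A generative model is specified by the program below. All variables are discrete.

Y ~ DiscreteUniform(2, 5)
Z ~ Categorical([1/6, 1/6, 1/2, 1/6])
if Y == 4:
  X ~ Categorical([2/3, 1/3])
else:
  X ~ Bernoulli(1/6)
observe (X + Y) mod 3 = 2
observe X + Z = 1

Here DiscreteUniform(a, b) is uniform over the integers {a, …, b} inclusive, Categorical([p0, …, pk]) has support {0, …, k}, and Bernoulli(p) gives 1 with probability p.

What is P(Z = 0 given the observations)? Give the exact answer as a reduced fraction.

Enumerate traces; 3 have nonzero weight after conditioning:
  (Y=2, Z=1, X=0) weight 5/144
  (Y=4, Z=0, X=1) weight 1/72
  (Y=5, Z=1, X=0) weight 5/144
Group by Z:
  weight(Z=0) = 1/72
  weight(Z=1) = 5/72
Total weight = 1/72 + 5/72 = 1/12
P(Z=0 | obs) = 1/72 / 1/12 = 1/6
P(Z=1 | obs) = 5/72 / 1/12 = 5/6

P(Z = 0 | obs) = 1/6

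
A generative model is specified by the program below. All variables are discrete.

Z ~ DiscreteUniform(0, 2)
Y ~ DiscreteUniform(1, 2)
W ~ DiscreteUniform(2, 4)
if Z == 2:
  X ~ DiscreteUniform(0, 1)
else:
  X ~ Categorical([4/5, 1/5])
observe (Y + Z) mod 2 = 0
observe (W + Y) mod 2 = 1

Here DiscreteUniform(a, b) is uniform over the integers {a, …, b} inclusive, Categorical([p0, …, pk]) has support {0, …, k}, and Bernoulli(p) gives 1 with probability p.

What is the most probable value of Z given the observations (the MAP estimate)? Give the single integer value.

argmax_v P(Z = v | obs) = 1

Enumerate traces; 8 have nonzero weight after conditioning:
  (Z=0, Y=2, W=3, X=0) weight 2/45
  (Z=0, Y=2, W=3, X=1) weight 1/90
  (Z=1, Y=1, W=2, X=0) weight 2/45
  (Z=1, Y=1, W=2, X=1) weight 1/90
  (Z=1, Y=1, W=4, X=0) weight 2/45
  (Z=1, Y=1, W=4, X=1) weight 1/90
  (Z=2, Y=2, W=3, X=0) weight 1/36
  (Z=2, Y=2, W=3, X=1) weight 1/36
Group by Z:
  weight(Z=0) = 1/18
  weight(Z=1) = 1/9
  weight(Z=2) = 1/18
Total weight = 1/18 + 1/9 + 1/18 = 2/9
P(Z=0 | obs) = 1/18 / 2/9 = 1/4
P(Z=1 | obs) = 1/9 / 2/9 = 1/2
P(Z=2 | obs) = 1/18 / 2/9 = 1/4
argmax = 1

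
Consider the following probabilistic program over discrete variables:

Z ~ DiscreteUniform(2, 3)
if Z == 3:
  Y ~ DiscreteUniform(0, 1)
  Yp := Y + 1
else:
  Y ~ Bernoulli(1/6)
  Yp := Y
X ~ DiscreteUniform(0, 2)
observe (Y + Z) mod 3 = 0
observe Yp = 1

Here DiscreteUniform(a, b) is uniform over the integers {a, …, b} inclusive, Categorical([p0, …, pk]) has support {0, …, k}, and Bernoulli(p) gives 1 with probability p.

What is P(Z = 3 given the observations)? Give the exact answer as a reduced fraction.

Enumerate traces; 6 have nonzero weight after conditioning:
  (Z=2, Y=1, X=0) weight 1/36
  (Z=2, Y=1, X=1) weight 1/36
  (Z=2, Y=1, X=2) weight 1/36
  (Z=3, Y=0, X=0) weight 1/12
  (Z=3, Y=0, X=1) weight 1/12
  (Z=3, Y=0, X=2) weight 1/12
Group by Z:
  weight(Z=2) = 1/12
  weight(Z=3) = 1/4
Total weight = 1/12 + 1/4 = 1/3
P(Z=2 | obs) = 1/12 / 1/3 = 1/4
P(Z=3 | obs) = 1/4 / 1/3 = 3/4

P(Z = 3 | obs) = 3/4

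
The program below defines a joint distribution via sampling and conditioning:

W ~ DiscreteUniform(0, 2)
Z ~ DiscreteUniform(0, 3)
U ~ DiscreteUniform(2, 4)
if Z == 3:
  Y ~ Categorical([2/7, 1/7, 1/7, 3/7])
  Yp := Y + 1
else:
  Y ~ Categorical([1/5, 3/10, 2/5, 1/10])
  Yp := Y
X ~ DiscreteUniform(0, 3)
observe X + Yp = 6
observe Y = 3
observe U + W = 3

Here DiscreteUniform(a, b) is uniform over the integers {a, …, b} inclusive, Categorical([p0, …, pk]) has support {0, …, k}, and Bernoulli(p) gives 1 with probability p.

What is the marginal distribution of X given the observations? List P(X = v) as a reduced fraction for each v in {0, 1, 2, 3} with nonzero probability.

P(X=2) = 10/17, P(X=3) = 7/17

Enumerate traces; 8 have nonzero weight after conditioning:
  (W=0, Z=0, U=3, Y=3, X=3) weight 1/1440
  (W=0, Z=1, U=3, Y=3, X=3) weight 1/1440
  (W=0, Z=2, U=3, Y=3, X=3) weight 1/1440
  (W=0, Z=3, U=3, Y=3, X=2) weight 1/336
  (W=1, Z=0, U=2, Y=3, X=3) weight 1/1440
  (W=1, Z=1, U=2, Y=3, X=3) weight 1/1440
  (W=1, Z=2, U=2, Y=3, X=3) weight 1/1440
  (W=1, Z=3, U=2, Y=3, X=2) weight 1/336
Group by X:
  weight(X=2) = 1/168
  weight(X=3) = 1/240
Total weight = 1/168 + 1/240 = 17/1680
P(X=2 | obs) = 1/168 / 17/1680 = 10/17
P(X=3 | obs) = 1/240 / 17/1680 = 7/17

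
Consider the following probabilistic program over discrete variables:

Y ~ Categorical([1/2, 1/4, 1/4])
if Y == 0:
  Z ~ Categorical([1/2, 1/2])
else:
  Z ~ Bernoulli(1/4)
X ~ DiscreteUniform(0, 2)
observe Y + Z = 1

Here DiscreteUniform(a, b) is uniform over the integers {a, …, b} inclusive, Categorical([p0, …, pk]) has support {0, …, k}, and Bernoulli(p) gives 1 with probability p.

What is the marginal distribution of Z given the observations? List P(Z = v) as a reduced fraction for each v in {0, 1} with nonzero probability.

Enumerate traces; 6 have nonzero weight after conditioning:
  (Y=0, Z=1, X=0) weight 1/12
  (Y=0, Z=1, X=1) weight 1/12
  (Y=0, Z=1, X=2) weight 1/12
  (Y=1, Z=0, X=0) weight 1/16
  (Y=1, Z=0, X=1) weight 1/16
  (Y=1, Z=0, X=2) weight 1/16
Group by Z:
  weight(Z=0) = 3/16
  weight(Z=1) = 1/4
Total weight = 3/16 + 1/4 = 7/16
P(Z=0 | obs) = 3/16 / 7/16 = 3/7
P(Z=1 | obs) = 1/4 / 7/16 = 4/7

P(Z=0) = 3/7, P(Z=1) = 4/7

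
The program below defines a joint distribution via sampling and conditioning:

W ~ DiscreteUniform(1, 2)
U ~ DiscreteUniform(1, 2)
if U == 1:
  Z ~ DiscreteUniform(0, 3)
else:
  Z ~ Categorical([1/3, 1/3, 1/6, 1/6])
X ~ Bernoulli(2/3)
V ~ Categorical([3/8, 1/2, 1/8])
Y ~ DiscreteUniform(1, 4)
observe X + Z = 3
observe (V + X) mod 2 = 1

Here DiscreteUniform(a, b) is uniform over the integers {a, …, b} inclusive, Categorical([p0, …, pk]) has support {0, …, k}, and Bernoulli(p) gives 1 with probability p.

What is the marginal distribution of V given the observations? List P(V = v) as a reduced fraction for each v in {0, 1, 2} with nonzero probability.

P(V=0) = 1/2, P(V=1) = 1/3, P(V=2) = 1/6

Enumerate traces; 48 have nonzero weight after conditioning:
  (W=1, U=1, Z=2, X=1, V=0, Y=1) weight 1/256
  (W=1, U=1, Z=2, X=1, V=0, Y=2) weight 1/256
  (W=1, U=1, Z=2, X=1, V=0, Y=3) weight 1/256
  (W=1, U=1, Z=2, X=1, V=0, Y=4) weight 1/256
  (W=1, U=1, Z=2, X=1, V=2, Y=1) weight 1/768
  (W=1, U=1, Z=2, X=1, V=2, Y=2) weight 1/768
  (W=1, U=1, Z=2, X=1, V=2, Y=3) weight 1/768
  (W=1, U=1, Z=2, X=1, V=2, Y=4) weight 1/768
  (W=1, U=1, Z=3, X=0, V=1, Y=1) weight 1/384
  … 39 more
Group by V:
  weight(V=0) = 5/96
  weight(V=1) = 5/144
  weight(V=2) = 5/288
Total weight = 5/96 + 5/144 + 5/288 = 5/48
P(V=0 | obs) = 5/96 / 5/48 = 1/2
P(V=1 | obs) = 5/144 / 5/48 = 1/3
P(V=2 | obs) = 5/288 / 5/48 = 1/6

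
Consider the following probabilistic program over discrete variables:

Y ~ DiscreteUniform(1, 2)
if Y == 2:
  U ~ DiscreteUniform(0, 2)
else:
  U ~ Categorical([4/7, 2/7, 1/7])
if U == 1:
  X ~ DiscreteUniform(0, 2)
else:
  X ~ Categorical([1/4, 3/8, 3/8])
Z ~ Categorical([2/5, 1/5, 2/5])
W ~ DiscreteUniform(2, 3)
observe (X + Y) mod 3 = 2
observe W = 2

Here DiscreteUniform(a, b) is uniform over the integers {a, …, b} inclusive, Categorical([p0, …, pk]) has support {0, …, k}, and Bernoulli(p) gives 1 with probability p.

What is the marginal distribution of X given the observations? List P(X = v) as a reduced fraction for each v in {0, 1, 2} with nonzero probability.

P(X=0) = 140/323, P(X=1) = 183/323

Enumerate traces; 18 have nonzero weight after conditioning:
  (Y=1, U=0, X=1, Z=0, W=2) weight 3/140
  (Y=1, U=0, X=1, Z=1, W=2) weight 3/280
  (Y=1, U=0, X=1, Z=2, W=2) weight 3/140
  (Y=1, U=1, X=1, Z=0, W=2) weight 1/105
  (Y=1, U=1, X=1, Z=1, W=2) weight 1/210
  (Y=1, U=1, X=1, Z=2, W=2) weight 1/105
  (Y=1, U=2, X=1, Z=0, W=2) weight 3/560
  (Y=1, U=2, X=1, Z=1, W=2) weight 3/1120
  (Y=2, U=0, X=0, Z=0, W=2) weight 1/120
  … 9 more
Group by X:
  weight(X=0) = 5/72
  weight(X=1) = 61/672
Total weight = 5/72 + 61/672 = 323/2016
P(X=0 | obs) = 5/72 / 323/2016 = 140/323
P(X=1 | obs) = 61/672 / 323/2016 = 183/323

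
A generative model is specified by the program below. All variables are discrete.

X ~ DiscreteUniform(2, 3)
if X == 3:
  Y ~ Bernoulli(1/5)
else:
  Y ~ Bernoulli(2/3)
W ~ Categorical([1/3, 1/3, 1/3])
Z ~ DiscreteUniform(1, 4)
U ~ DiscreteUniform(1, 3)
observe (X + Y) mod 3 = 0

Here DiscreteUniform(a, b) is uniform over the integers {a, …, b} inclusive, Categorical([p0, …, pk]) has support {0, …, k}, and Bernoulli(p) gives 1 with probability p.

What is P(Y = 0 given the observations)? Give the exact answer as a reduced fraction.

P(Y = 0 | obs) = 6/11

Enumerate traces; 72 have nonzero weight after conditioning:
  (X=2, Y=1, W=0, Z=1, U=1) weight 1/108
  (X=2, Y=1, W=0, Z=1, U=2) weight 1/108
  (X=2, Y=1, W=0, Z=1, U=3) weight 1/108
  (X=2, Y=1, W=0, Z=2, U=1) weight 1/108
  (X=2, Y=1, W=0, Z=2, U=2) weight 1/108
  (X=2, Y=1, W=0, Z=2, U=3) weight 1/108
  (X=2, Y=1, W=0, Z=3, U=1) weight 1/108
  (X=2, Y=1, W=0, Z=3, U=2) weight 1/108
  (X=3, Y=0, W=0, Z=1, U=1) weight 1/90
  … 63 more
Group by Y:
  weight(Y=0) = 2/5
  weight(Y=1) = 1/3
Total weight = 2/5 + 1/3 = 11/15
P(Y=0 | obs) = 2/5 / 11/15 = 6/11
P(Y=1 | obs) = 1/3 / 11/15 = 5/11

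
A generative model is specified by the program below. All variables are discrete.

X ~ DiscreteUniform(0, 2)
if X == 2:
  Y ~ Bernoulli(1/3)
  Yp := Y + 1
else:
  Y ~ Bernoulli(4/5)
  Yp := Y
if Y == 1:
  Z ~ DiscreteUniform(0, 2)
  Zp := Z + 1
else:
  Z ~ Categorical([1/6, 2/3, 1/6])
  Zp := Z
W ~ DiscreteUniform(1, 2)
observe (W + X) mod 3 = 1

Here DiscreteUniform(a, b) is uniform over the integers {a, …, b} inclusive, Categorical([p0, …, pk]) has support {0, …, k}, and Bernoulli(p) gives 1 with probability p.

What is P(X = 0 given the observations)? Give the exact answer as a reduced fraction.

Enumerate traces; 12 have nonzero weight after conditioning:
  (X=0, Y=0, Z=0, W=1) weight 1/180
  (X=0, Y=0, Z=1, W=1) weight 1/45
  (X=0, Y=0, Z=2, W=1) weight 1/180
  (X=0, Y=1, Z=0, W=1) weight 2/45
  (X=0, Y=1, Z=1, W=1) weight 2/45
  (X=0, Y=1, Z=2, W=1) weight 2/45
  (X=2, Y=0, Z=0, W=2) weight 1/54
  (X=2, Y=0, Z=1, W=2) weight 2/27
  … 4 more
Group by X:
  weight(X=0) = 1/6
  weight(X=2) = 1/6
Total weight = 1/6 + 1/6 = 1/3
P(X=0 | obs) = 1/6 / 1/3 = 1/2
P(X=2 | obs) = 1/6 / 1/3 = 1/2

P(X = 0 | obs) = 1/2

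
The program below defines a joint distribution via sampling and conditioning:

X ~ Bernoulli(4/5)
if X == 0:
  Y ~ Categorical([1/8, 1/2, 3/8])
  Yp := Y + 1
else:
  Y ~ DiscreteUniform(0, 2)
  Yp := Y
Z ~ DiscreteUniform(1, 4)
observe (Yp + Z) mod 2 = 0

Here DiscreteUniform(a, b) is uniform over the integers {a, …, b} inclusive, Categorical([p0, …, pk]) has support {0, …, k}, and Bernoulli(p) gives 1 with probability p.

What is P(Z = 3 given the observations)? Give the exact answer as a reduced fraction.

P(Z = 3 | obs) = 11/60

Enumerate traces; 12 have nonzero weight after conditioning:
  (X=0, Y=0, Z=1) weight 1/160
  (X=0, Y=0, Z=3) weight 1/160
  (X=0, Y=1, Z=2) weight 1/40
  (X=0, Y=1, Z=4) weight 1/40
  (X=0, Y=2, Z=1) weight 3/160
  (X=0, Y=2, Z=3) weight 3/160
  (X=1, Y=0, Z=2) weight 1/15
  (X=1, Y=0, Z=4) weight 1/15
  … 4 more
Group by Z:
  weight(Z=1) = 11/120
  weight(Z=2) = 19/120
  weight(Z=3) = 11/120
  weight(Z=4) = 19/120
Total weight = 11/120 + 19/120 + 11/120 + 19/120 = 1/2
P(Z=1 | obs) = 11/120 / 1/2 = 11/60
P(Z=2 | obs) = 19/120 / 1/2 = 19/60
P(Z=3 | obs) = 11/120 / 1/2 = 11/60
P(Z=4 | obs) = 19/120 / 1/2 = 19/60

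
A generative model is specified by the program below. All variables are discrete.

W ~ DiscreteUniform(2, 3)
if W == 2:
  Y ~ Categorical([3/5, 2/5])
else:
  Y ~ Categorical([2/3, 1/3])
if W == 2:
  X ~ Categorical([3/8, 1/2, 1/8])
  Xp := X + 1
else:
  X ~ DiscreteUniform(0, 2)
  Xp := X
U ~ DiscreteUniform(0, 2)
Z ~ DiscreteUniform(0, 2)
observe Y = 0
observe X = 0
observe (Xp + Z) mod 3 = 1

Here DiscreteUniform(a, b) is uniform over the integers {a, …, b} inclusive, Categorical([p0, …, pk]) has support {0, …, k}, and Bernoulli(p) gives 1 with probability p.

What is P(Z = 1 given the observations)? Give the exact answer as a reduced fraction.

P(Z = 1 | obs) = 80/161

Enumerate traces; 6 have nonzero weight after conditioning:
  (W=2, Y=0, X=0, U=0, Z=0) weight 1/80
  (W=2, Y=0, X=0, U=1, Z=0) weight 1/80
  (W=2, Y=0, X=0, U=2, Z=0) weight 1/80
  (W=3, Y=0, X=0, U=0, Z=1) weight 1/81
  (W=3, Y=0, X=0, U=1, Z=1) weight 1/81
  (W=3, Y=0, X=0, U=2, Z=1) weight 1/81
Group by Z:
  weight(Z=0) = 3/80
  weight(Z=1) = 1/27
Total weight = 3/80 + 1/27 = 161/2160
P(Z=0 | obs) = 3/80 / 161/2160 = 81/161
P(Z=1 | obs) = 1/27 / 161/2160 = 80/161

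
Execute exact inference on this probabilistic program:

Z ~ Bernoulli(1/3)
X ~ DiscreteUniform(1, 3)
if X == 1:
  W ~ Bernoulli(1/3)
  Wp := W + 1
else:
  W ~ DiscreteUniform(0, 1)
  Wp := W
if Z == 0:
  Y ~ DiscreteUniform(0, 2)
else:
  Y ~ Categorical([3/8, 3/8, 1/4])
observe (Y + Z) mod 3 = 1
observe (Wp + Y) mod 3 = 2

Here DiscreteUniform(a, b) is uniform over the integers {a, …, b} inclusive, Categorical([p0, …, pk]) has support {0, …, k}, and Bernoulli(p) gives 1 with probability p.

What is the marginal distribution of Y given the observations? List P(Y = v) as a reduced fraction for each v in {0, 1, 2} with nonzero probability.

Enumerate traces; 4 have nonzero weight after conditioning:
  (Z=0, X=1, W=0, Y=1) weight 4/81
  (Z=0, X=2, W=1, Y=1) weight 1/27
  (Z=0, X=3, W=1, Y=1) weight 1/27
  (Z=1, X=1, W=1, Y=0) weight 1/72
Group by Y:
  weight(Y=0) = 1/72
  weight(Y=1) = 10/81
Total weight = 1/72 + 10/81 = 89/648
P(Y=0 | obs) = 1/72 / 89/648 = 9/89
P(Y=1 | obs) = 10/81 / 89/648 = 80/89

P(Y=0) = 9/89, P(Y=1) = 80/89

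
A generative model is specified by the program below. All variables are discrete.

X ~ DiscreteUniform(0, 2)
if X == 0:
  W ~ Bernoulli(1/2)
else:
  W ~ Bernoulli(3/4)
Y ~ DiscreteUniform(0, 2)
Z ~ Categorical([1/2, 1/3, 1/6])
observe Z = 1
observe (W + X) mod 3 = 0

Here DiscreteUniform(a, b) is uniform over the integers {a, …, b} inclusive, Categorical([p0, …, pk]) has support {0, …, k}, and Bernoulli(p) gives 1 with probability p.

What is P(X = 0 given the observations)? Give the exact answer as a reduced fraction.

Enumerate traces; 6 have nonzero weight after conditioning:
  (X=0, W=0, Y=0, Z=1) weight 1/54
  (X=0, W=0, Y=1, Z=1) weight 1/54
  (X=0, W=0, Y=2, Z=1) weight 1/54
  (X=2, W=1, Y=0, Z=1) weight 1/36
  (X=2, W=1, Y=1, Z=1) weight 1/36
  (X=2, W=1, Y=2, Z=1) weight 1/36
Group by X:
  weight(X=0) = 1/18
  weight(X=2) = 1/12
Total weight = 1/18 + 1/12 = 5/36
P(X=0 | obs) = 1/18 / 5/36 = 2/5
P(X=2 | obs) = 1/12 / 5/36 = 3/5

P(X = 0 | obs) = 2/5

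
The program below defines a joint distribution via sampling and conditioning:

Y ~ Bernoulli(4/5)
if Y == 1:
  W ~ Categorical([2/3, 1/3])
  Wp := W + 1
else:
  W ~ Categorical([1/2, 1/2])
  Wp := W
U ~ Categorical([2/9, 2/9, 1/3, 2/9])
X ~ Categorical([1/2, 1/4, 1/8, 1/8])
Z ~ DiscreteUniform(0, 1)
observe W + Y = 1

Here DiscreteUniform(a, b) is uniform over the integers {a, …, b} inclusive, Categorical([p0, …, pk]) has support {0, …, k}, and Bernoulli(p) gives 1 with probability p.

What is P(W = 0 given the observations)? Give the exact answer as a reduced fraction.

P(W = 0 | obs) = 16/19

Enumerate traces; 64 have nonzero weight after conditioning:
  (Y=0, W=1, U=0, X=0, Z=0) weight 1/180
  (Y=0, W=1, U=0, X=0, Z=1) weight 1/180
  (Y=0, W=1, U=0, X=1, Z=0) weight 1/360
  (Y=0, W=1, U=0, X=1, Z=1) weight 1/360
  (Y=0, W=1, U=0, X=2, Z=0) weight 1/720
  (Y=0, W=1, U=0, X=2, Z=1) weight 1/720
  (Y=0, W=1, U=0, X=3, Z=0) weight 1/720
  (Y=0, W=1, U=0, X=3, Z=1) weight 1/720
  (Y=1, W=0, U=0, X=0, Z=0) weight 4/135
  … 55 more
Group by W:
  weight(W=0) = 8/15
  weight(W=1) = 1/10
Total weight = 8/15 + 1/10 = 19/30
P(W=0 | obs) = 8/15 / 19/30 = 16/19
P(W=1 | obs) = 1/10 / 19/30 = 3/19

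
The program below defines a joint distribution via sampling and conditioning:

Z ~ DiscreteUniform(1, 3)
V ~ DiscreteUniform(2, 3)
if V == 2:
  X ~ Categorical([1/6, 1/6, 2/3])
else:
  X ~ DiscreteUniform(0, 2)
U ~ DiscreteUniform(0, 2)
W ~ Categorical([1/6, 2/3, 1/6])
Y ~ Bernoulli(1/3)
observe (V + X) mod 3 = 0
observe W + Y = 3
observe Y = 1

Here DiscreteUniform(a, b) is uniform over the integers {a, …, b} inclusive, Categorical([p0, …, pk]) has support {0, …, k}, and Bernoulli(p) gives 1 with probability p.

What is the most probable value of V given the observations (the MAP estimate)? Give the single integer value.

Enumerate traces; 18 have nonzero weight after conditioning:
  (Z=1, V=2, X=1, U=0, W=2, Y=1) weight 1/1944
  (Z=1, V=2, X=1, U=1, W=2, Y=1) weight 1/1944
  (Z=1, V=2, X=1, U=2, W=2, Y=1) weight 1/1944
  (Z=1, V=3, X=0, U=0, W=2, Y=1) weight 1/972
  (Z=1, V=3, X=0, U=1, W=2, Y=1) weight 1/972
  (Z=1, V=3, X=0, U=2, W=2, Y=1) weight 1/972
  (Z=2, V=2, X=1, U=0, W=2, Y=1) weight 1/1944
  (Z=2, V=2, X=1, U=1, W=2, Y=1) weight 1/1944
  … 10 more
Group by V:
  weight(V=2) = 1/216
  weight(V=3) = 1/108
Total weight = 1/216 + 1/108 = 1/72
P(V=2 | obs) = 1/216 / 1/72 = 1/3
P(V=3 | obs) = 1/108 / 1/72 = 2/3
argmax = 3

argmax_v P(V = v | obs) = 3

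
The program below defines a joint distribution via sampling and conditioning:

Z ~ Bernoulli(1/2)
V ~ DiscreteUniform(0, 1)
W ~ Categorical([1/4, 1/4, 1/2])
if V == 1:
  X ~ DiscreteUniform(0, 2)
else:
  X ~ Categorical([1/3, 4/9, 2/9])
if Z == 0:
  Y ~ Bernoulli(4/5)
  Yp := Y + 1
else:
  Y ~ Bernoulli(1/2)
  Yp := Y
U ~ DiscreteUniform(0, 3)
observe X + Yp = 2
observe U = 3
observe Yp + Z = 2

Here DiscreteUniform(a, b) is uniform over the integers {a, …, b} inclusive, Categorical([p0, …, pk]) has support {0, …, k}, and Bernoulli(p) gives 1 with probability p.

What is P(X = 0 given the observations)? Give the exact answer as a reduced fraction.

P(X = 0 | obs) = 48/83

Enumerate traces; 12 have nonzero weight after conditioning:
  (Z=0, V=0, W=0, X=0, Y=1, U=3) weight 1/240
  (Z=0, V=0, W=1, X=0, Y=1, U=3) weight 1/240
  (Z=0, V=0, W=2, X=0, Y=1, U=3) weight 1/120
  (Z=0, V=1, W=0, X=0, Y=1, U=3) weight 1/240
  (Z=0, V=1, W=1, X=0, Y=1, U=3) weight 1/240
  (Z=0, V=1, W=2, X=0, Y=1, U=3) weight 1/120
  (Z=1, V=0, W=0, X=1, Y=1, U=3) weight 1/288
  (Z=1, V=0, W=1, X=1, Y=1, U=3) weight 1/288
  … 4 more
Group by X:
  weight(X=0) = 1/30
  weight(X=1) = 7/288
Total weight = 1/30 + 7/288 = 83/1440
P(X=0 | obs) = 1/30 / 83/1440 = 48/83
P(X=1 | obs) = 7/288 / 83/1440 = 35/83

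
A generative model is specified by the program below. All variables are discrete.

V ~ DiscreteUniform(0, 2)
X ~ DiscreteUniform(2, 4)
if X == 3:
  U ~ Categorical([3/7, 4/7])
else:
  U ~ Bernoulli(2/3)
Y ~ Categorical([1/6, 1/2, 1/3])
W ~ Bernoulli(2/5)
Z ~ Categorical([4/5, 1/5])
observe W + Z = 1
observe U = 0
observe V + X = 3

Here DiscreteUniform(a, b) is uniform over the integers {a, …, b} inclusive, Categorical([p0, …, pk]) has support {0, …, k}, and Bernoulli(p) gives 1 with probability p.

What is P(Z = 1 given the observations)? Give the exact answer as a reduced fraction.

P(Z = 1 | obs) = 3/11

Enumerate traces; 12 have nonzero weight after conditioning:
  (V=0, X=3, U=0, Y=0, W=0, Z=1) weight 1/1050
  (V=0, X=3, U=0, Y=0, W=1, Z=0) weight 4/1575
  (V=0, X=3, U=0, Y=1, W=0, Z=1) weight 1/350
  (V=0, X=3, U=0, Y=1, W=1, Z=0) weight 4/525
  (V=0, X=3, U=0, Y=2, W=0, Z=1) weight 1/525
  (V=0, X=3, U=0, Y=2, W=1, Z=0) weight 8/1575
  (V=1, X=2, U=0, Y=0, W=0, Z=1) weight 1/1350
  (V=1, X=2, U=0, Y=0, W=1, Z=0) weight 4/2025
  … 4 more
Group by Z:
  weight(Z=0) = 128/4725
  weight(Z=1) = 16/1575
Total weight = 128/4725 + 16/1575 = 176/4725
P(Z=0 | obs) = 128/4725 / 176/4725 = 8/11
P(Z=1 | obs) = 16/1575 / 176/4725 = 3/11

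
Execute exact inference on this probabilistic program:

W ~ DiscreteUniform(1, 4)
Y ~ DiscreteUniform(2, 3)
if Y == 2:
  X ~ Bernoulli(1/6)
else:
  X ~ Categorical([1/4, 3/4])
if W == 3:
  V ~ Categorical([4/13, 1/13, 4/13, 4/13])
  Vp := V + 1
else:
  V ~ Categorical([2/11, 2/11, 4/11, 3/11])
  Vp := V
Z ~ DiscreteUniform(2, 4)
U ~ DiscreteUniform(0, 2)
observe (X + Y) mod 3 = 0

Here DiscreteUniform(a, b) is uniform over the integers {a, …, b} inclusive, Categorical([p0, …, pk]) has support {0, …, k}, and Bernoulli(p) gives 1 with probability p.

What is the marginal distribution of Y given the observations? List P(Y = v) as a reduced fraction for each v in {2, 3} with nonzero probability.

P(Y=2) = 2/5, P(Y=3) = 3/5

Enumerate traces; 288 have nonzero weight after conditioning:
  (W=1, Y=2, X=1, V=0, Z=2, U=0) weight 1/2376
  (W=1, Y=2, X=1, V=0, Z=2, U=1) weight 1/2376
  (W=1, Y=2, X=1, V=0, Z=2, U=2) weight 1/2376
  (W=1, Y=2, X=1, V=0, Z=3, U=0) weight 1/2376
  (W=1, Y=2, X=1, V=0, Z=3, U=1) weight 1/2376
  (W=1, Y=2, X=1, V=0, Z=3, U=2) weight 1/2376
  (W=1, Y=2, X=1, V=0, Z=4, U=0) weight 1/2376
  (W=1, Y=2, X=1, V=0, Z=4, U=1) weight 1/2376
  (W=1, Y=3, X=0, V=0, Z=2, U=0) weight 1/1584
  … 279 more
Group by Y:
  weight(Y=2) = 1/12
  weight(Y=3) = 1/8
Total weight = 1/12 + 1/8 = 5/24
P(Y=2 | obs) = 1/12 / 5/24 = 2/5
P(Y=3 | obs) = 1/8 / 5/24 = 3/5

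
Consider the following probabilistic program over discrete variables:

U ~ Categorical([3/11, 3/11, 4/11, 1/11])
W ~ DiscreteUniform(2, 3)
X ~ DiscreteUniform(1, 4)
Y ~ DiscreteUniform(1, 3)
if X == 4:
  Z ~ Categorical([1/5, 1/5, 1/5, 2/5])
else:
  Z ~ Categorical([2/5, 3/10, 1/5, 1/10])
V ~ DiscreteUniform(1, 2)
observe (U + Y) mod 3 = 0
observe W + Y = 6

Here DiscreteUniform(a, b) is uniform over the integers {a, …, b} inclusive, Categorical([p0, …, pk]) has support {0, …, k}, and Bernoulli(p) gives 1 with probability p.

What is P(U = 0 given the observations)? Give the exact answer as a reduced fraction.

P(U = 0 | obs) = 3/4

Enumerate traces; 64 have nonzero weight after conditioning:
  (U=0, W=3, X=1, Y=3, Z=0, V=1) weight 1/440
  (U=0, W=3, X=1, Y=3, Z=0, V=2) weight 1/440
  (U=0, W=3, X=1, Y=3, Z=1, V=1) weight 3/1760
  (U=0, W=3, X=1, Y=3, Z=1, V=2) weight 3/1760
  (U=0, W=3, X=1, Y=3, Z=2, V=1) weight 1/880
  (U=0, W=3, X=1, Y=3, Z=2, V=2) weight 1/880
  (U=0, W=3, X=1, Y=3, Z=3, V=1) weight 1/1760
  (U=0, W=3, X=1, Y=3, Z=3, V=2) weight 1/1760
  (U=3, W=3, X=1, Y=3, Z=0, V=1) weight 1/1320
  … 55 more
Group by U:
  weight(U=0) = 1/22
  weight(U=3) = 1/66
Total weight = 1/22 + 1/66 = 2/33
P(U=0 | obs) = 1/22 / 2/33 = 3/4
P(U=3 | obs) = 1/66 / 2/33 = 1/4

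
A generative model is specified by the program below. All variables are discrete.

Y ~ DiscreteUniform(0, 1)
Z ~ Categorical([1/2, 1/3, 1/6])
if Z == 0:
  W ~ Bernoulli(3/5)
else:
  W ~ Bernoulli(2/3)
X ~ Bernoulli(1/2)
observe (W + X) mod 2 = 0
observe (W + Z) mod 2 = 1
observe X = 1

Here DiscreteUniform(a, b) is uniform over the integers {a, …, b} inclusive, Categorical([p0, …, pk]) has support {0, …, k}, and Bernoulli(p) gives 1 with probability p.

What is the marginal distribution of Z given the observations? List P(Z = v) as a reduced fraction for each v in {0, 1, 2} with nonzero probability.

P(Z=0) = 27/37, P(Z=2) = 10/37

Enumerate traces; 4 have nonzero weight after conditioning:
  (Y=0, Z=0, W=1, X=1) weight 3/40
  (Y=0, Z=2, W=1, X=1) weight 1/36
  (Y=1, Z=0, W=1, X=1) weight 3/40
  (Y=1, Z=2, W=1, X=1) weight 1/36
Group by Z:
  weight(Z=0) = 3/20
  weight(Z=2) = 1/18
Total weight = 3/20 + 1/18 = 37/180
P(Z=0 | obs) = 3/20 / 37/180 = 27/37
P(Z=2 | obs) = 1/18 / 37/180 = 10/37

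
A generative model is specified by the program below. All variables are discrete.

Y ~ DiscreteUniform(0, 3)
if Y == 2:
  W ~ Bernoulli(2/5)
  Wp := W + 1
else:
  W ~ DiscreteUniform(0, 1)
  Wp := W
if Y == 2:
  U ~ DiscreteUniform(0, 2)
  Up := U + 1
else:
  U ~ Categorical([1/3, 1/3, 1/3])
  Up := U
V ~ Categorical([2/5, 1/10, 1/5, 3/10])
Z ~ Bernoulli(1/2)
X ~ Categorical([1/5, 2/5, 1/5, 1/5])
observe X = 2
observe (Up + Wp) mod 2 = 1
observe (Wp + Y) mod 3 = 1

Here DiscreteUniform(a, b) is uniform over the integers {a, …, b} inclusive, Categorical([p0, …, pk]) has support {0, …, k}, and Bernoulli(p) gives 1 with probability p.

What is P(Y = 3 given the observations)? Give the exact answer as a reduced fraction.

Enumerate traces; 56 have nonzero weight after conditioning:
  (Y=0, W=1, U=0, V=0, Z=0, X=2) weight 1/600
  (Y=0, W=1, U=0, V=0, Z=1, X=2) weight 1/600
  (Y=0, W=1, U=0, V=1, Z=0, X=2) weight 1/2400
  (Y=0, W=1, U=0, V=1, Z=1, X=2) weight 1/2400
  (Y=0, W=1, U=0, V=2, Z=0, X=2) weight 1/1200
  (Y=0, W=1, U=0, V=2, Z=1, X=2) weight 1/1200
  (Y=0, W=1, U=0, V=3, Z=0, X=2) weight 1/800
  (Y=0, W=1, U=0, V=3, Z=1, X=2) weight 1/800
  (Y=1, W=0, U=1, V=0, Z=0, X=2) weight 1/600
  (Y=2, W=1, U=0, V=0, Z=0, X=2) weight 1/750
  … 46 more
Group by Y:
  weight(Y=0) = 1/60
  weight(Y=1) = 1/120
  weight(Y=2) = 1/75
  weight(Y=3) = 1/60
Total weight = 1/60 + 1/120 + 1/75 + 1/60 = 11/200
P(Y=0 | obs) = 1/60 / 11/200 = 10/33
P(Y=1 | obs) = 1/120 / 11/200 = 5/33
P(Y=2 | obs) = 1/75 / 11/200 = 8/33
P(Y=3 | obs) = 1/60 / 11/200 = 10/33

P(Y = 3 | obs) = 10/33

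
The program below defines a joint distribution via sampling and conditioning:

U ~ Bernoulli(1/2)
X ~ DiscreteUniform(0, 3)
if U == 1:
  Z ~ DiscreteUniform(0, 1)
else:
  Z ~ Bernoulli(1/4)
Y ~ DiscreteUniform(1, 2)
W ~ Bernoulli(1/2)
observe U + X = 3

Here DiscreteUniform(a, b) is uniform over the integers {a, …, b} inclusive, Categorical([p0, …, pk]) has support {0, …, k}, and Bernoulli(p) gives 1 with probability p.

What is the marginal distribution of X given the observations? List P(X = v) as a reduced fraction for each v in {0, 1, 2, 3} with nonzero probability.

P(X=2) = 1/2, P(X=3) = 1/2

Enumerate traces; 16 have nonzero weight after conditioning:
  (U=0, X=3, Z=0, Y=1, W=0) weight 3/128
  (U=0, X=3, Z=0, Y=1, W=1) weight 3/128
  (U=0, X=3, Z=0, Y=2, W=0) weight 3/128
  (U=0, X=3, Z=0, Y=2, W=1) weight 3/128
  (U=0, X=3, Z=1, Y=1, W=0) weight 1/128
  (U=0, X=3, Z=1, Y=1, W=1) weight 1/128
  (U=0, X=3, Z=1, Y=2, W=0) weight 1/128
  (U=0, X=3, Z=1, Y=2, W=1) weight 1/128
  (U=1, X=2, Z=0, Y=1, W=0) weight 1/64
  … 7 more
Group by X:
  weight(X=2) = 1/8
  weight(X=3) = 1/8
Total weight = 1/8 + 1/8 = 1/4
P(X=2 | obs) = 1/8 / 1/4 = 1/2
P(X=3 | obs) = 1/8 / 1/4 = 1/2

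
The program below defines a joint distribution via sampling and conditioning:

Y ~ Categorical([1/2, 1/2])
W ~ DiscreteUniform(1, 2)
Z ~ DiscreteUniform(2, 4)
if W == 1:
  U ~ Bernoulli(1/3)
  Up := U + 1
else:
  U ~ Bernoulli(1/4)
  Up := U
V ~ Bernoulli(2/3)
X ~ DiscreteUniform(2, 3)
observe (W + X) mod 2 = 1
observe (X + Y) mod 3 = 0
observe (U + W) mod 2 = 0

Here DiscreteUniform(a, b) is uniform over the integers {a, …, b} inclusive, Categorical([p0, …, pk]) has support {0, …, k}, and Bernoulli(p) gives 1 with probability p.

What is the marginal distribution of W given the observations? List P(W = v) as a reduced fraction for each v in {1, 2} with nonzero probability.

P(W=1) = 4/13, P(W=2) = 9/13

Enumerate traces; 12 have nonzero weight after conditioning:
  (Y=0, W=2, Z=2, U=0, V=0, X=3) weight 1/96
  (Y=0, W=2, Z=2, U=0, V=1, X=3) weight 1/48
  (Y=0, W=2, Z=3, U=0, V=0, X=3) weight 1/96
  (Y=0, W=2, Z=3, U=0, V=1, X=3) weight 1/48
  (Y=0, W=2, Z=4, U=0, V=0, X=3) weight 1/96
  (Y=0, W=2, Z=4, U=0, V=1, X=3) weight 1/48
  (Y=1, W=1, Z=2, U=1, V=0, X=2) weight 1/216
  (Y=1, W=1, Z=2, U=1, V=1, X=2) weight 1/108
  … 4 more
Group by W:
  weight(W=1) = 1/24
  weight(W=2) = 3/32
Total weight = 1/24 + 3/32 = 13/96
P(W=1 | obs) = 1/24 / 13/96 = 4/13
P(W=2 | obs) = 3/32 / 13/96 = 9/13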